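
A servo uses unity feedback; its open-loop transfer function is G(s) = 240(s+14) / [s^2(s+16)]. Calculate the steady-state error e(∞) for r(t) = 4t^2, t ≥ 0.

System type = 2 (two poles at s=0).
K_a = lim_{s→0} s^2·G(s) = 240·14 / (16) = 210.
r(t) = 4t^2 gives R(s) = 8/s^3.
e_ss = 8/K_a = 8/210 = 4/105.

4/105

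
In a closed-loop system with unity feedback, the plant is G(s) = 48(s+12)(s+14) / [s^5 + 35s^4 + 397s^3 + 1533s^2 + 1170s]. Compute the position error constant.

K_p = lim_{s→0} G(s); with 1 pole at the origin the limit diverges, so K_p = ∞.

infinity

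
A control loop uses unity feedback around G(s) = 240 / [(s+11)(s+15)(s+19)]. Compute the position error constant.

16/209

System type = 0 (no poles at s=0).
K_p = lim_{s→0} G(s) = 240 / (11·15·19) = 16/209.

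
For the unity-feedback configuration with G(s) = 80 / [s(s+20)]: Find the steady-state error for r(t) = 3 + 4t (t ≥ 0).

G(s) has one factor of s in the denominator, so the system is type 1. Taking each input component in turn:
  • 3: tracked with zero error.
  • 4t: e_ss = 4/K_v with K_v=4 → 1.
Total e_ss = 1.

1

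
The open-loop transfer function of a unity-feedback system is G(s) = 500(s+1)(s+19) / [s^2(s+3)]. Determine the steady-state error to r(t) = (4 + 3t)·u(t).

0

Two free integrators in G(s): this is a type 2 system. Treating each term separately:
  • 4: tracked with zero error.
  • 3t: tracked with zero error.
Total e_ss = 0.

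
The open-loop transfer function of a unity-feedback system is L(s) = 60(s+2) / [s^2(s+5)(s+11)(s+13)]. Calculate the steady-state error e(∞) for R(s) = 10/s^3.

715/12

Two free integrators in L(s): this is a type 2 system.
K_a = lim_{s→0} s^2·L(s) = 60·2 / (5·11·13) = 24/143.
r(t) = 5t^2 gives R(s) = 10/s^3.
e_ss = 10/K_a = 10/(24/143) = 715/12.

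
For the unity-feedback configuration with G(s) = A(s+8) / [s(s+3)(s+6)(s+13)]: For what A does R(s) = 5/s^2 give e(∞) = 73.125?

2

The open loop has one pole at the origin → type 1 system.
K_v = lim_{s→0} s·G(s) = A·8 / (3·6·13) = (4/117)·A.
e_ss = 5/K_v = 73.125 ⇒ K_v = 8/117 ⇒ A = (8/117)/(4/117) = 2.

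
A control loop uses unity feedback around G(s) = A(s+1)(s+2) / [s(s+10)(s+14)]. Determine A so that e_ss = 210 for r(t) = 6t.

System type = 1 (one pole at s=0).
K_v = lim_{s→0} s·G(s) = A·1·2 / (10·14) = (1/70)·A.
e_ss = 6/K_v = 210 ⇒ K_v = 1/35 ⇒ A = (1/35)/(1/70) = 2.

2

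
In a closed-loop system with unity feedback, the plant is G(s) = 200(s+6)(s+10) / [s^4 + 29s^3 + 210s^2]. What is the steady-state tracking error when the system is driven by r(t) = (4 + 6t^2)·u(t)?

0.21

Factoring s^2 from the denominator leaves a polynomial with constant term 210, so the system is type 2. Treating each term separately:
  • 4: tracked with zero error.
  • 6t^2: e_ss = 12/K_a with K_a=400/7 → 0.21.
Total e_ss = 0.21.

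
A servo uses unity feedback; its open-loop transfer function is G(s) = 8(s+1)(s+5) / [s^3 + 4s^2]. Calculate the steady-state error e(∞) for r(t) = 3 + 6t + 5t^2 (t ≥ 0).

Lowest-order denominator term is 4s^2, so the open loop has 2 poles at the origin → type 2 system. Treating each term separately:
  • 3: tracked with zero error.
  • 6t: tracked with zero error.
  • 5t^2: e_ss = 10/K_a with K_a=10 → 1.
Total e_ss = 1.

1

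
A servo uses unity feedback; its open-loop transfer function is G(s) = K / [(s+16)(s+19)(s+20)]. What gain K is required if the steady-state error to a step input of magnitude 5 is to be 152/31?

120

System type = 0 (no poles at s=0).
K_p = lim_{s→0} G(s) = K / (16·19·20) = (1/6080)·K.
e_ss = 5/(1 + K_p) = 152/31 ⇒ 1 + (1/6080)·K = 155/152 ⇒ K = 120.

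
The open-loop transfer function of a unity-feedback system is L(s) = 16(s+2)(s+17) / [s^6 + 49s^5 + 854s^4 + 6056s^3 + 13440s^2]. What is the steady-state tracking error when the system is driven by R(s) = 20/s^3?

Lowest-order denominator term is 13440s^2, so the open loop has 2 poles at the origin → type 2 system.
K_a = lim_{s→0} s^2·L(s) = 16·2·17 / 13440 = 17/420.
r(t) = 10t^2 gives R(s) = 20/s^3.
e_ss = 20/K_a = 20/(17/420) = 8400/17.

8400/17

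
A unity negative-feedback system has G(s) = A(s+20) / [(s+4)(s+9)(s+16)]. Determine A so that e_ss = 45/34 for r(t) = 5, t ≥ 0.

80

System type = 0 (no poles at s=0).
K_p = lim_{s→0} G(s) = A·20 / (4·9·16) = (5/144)·A.
e_ss = 5/(1 + K_p) = 45/34 ⇒ 1 + (5/144)·A = 34/9 ⇒ A = 80.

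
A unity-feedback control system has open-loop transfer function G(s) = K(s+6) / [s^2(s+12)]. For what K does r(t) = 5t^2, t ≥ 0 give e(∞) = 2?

System type = 2 (two poles at s=0).
K_a = lim_{s→0} s^2·G(s) = K·6 / (12) = 0.5·K.
e_ss = 10/K_a = 2 ⇒ K_a = 5 ⇒ K = 5/0.5 = 10.

10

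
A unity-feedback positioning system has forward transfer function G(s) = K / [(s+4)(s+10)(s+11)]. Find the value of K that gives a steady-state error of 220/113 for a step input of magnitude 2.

No free integrators in G(s): this is a type 0 system.
K_p = lim_{s→0} G(s) = K / (4·10·11) = (1/440)·K.
e_ss = 2/(1 + K_p) = 220/113 ⇒ 1 + (1/440)·K = 113/110 ⇒ K = 12.

12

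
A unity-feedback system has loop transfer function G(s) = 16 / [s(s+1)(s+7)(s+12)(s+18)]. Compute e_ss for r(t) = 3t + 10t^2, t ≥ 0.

infinity

One free integrator in G(s): this is a type 1 system. Taking each input component in turn:
  • 3t: e_ss = 3/K_v with K_v=2/189 → 283.5.
  • 10t^2: a type-1 system cannot track it, e_ss → ∞.
The unbounded component dominates.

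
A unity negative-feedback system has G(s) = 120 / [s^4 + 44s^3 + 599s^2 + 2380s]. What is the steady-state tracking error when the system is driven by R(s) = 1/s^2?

119/6

Lowest-order denominator term is 2380s, so the open loop has 1 pole at the origin → type 1 system.
K_v = lim_{s→0} s·G(s) = 120 / 2380 = 6/119.
e_ss = 1/K_v = 1/(6/119) = 119/6.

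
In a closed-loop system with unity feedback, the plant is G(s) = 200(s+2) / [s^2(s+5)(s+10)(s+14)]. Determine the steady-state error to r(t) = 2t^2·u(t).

7

The open loop has two poles at the origin → type 2 system.
K_a = lim_{s→0} s^2·G(s) = 200·2 / (5·10·14) = 4/7.
r(t) = 2t^2 gives R(s) = 4/s^3.
e_ss = 4/K_a = 4/(4/7) = 7.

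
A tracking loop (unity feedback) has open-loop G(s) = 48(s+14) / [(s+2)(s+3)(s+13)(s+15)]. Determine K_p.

112/195

System type = 0 (no poles at s=0).
K_p = lim_{s→0} G(s) = 48·14 / (2·3·13·15) = 112/195.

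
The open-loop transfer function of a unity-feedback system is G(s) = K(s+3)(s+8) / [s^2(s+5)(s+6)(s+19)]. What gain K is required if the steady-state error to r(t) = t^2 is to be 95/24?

System type = 2 (two poles at s=0).
K_a = lim_{s→0} s^2·G(s) = K·3·8 / (5·6·19) = (4/95)·K.
e_ss = 2/K_a = 95/24 ⇒ K_a = 48/95 ⇒ K = (48/95)/(4/95) = 12.

12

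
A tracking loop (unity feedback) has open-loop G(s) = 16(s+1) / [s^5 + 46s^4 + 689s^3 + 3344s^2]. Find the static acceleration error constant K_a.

Lowest-order denominator term is 3344s^2, so the open loop has 2 poles at the origin → type 2 system.
K_a = lim_{s→0} s^2·G(s) = 16·1 / 3344 = 1/209.

1/209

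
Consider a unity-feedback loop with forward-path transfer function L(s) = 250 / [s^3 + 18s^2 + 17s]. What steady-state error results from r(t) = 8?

0

The denominator has no term below 17s — 1 pole at s=0, type 1.
K_p = ∞ for a type-1 system; e_ss to a step is zero.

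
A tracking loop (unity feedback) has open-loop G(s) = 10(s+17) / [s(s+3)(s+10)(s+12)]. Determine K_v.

G(s) has one factor of s in the denominator, so the system is type 1.
K_v = lim_{s→0} s·G(s) = 10·17 / (3·10·12) = 17/36.

17/36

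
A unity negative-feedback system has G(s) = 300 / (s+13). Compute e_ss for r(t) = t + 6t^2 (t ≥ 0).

No free integrators in G(s): this is a type 0 system. Treating each term separately:
  • t: a type-0 system cannot track it, e_ss → ∞.
  • 6t^2: a type-0 system cannot track it, e_ss → ∞.
The unbounded component dominates.

infinity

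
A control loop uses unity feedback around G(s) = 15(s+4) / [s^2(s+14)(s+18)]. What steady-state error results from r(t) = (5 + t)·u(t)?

The open loop has two poles at the origin → type 2 system. Taking each input component in turn:
  • 5: tracked with zero error.
  • t: tracked with zero error.
Total e_ss = 0.

0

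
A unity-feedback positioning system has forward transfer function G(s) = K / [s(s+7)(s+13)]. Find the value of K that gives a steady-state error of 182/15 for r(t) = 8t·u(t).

60

The open loop has one pole at the origin → type 1 system.
K_v = lim_{s→0} s·G(s) = K / (7·13) = (1/91)·K.
e_ss = 8/K_v = 182/15 ⇒ K_v = 60/91 ⇒ K = (60/91)/(1/91) = 60.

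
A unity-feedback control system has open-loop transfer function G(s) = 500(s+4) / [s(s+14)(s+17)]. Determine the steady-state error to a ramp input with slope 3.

0.357

System type = 1 (one pole at s=0).
K_v = lim_{s→0} s·G(s) = 500·4 / (14·17) = 1000/119.
e_ss = 3/K_v = 3/(1000/119) = 0.357.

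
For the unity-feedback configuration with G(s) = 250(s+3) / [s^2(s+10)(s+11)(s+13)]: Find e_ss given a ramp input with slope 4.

0

The open loop has two poles at the origin → type 2 system.
A type-2 system has K_v = ∞, so it tracks a ramp input with zero steady-state error.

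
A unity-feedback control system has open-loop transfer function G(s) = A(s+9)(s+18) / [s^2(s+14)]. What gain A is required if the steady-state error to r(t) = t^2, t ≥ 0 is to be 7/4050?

System type = 2 (two poles at s=0).
K_a = lim_{s→0} s^2·G(s) = A·9·18 / (14) = (81/7)·A.
e_ss = 2/K_a = 7/4050 ⇒ K_a = 8100/7 ⇒ A = (8100/7)/(81/7) = 100.

100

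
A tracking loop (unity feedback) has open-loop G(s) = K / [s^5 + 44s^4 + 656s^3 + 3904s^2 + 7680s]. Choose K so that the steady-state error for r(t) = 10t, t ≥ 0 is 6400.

The denominator has no term below 7680s — 1 pole at s=0, type 1.
K_v = lim_{s→0} s·G(s) = K / 7680 = (1/7680)·K.
e_ss = 10/K_v = 6400 ⇒ K_v = 1/640 ⇒ K = (1/640)/(1/7680) = 12.

12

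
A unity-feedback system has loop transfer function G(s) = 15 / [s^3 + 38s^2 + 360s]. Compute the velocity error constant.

1/24

The denominator has no term below 360s — 1 pole at s=0, type 1.
K_v = lim_{s→0} s·G(s) = 15 / 360 = 1/24.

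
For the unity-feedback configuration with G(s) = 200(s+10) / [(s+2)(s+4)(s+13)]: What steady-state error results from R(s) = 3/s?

G(s) has no factors of s in the denominator, so the system is type 0.
K_p = lim_{s→0} G(s) = 200·10 / (2·4·13) = 250/13.
e_ss = 3/(1 + K_p) = 3/(263/13) = 39/263.

39/263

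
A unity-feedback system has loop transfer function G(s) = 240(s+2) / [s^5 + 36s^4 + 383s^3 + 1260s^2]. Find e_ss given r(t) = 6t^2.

Lowest-order denominator term is 1260s^2, so the open loop has 2 poles at the origin → type 2 system.
K_a = lim_{s→0} s^2·G(s) = 240·2 / 1260 = 8/21.
r(t) = 6t^2 gives R(s) = 12/s^3.
e_ss = 12/K_a = 12/(8/21) = 31.5.

31.5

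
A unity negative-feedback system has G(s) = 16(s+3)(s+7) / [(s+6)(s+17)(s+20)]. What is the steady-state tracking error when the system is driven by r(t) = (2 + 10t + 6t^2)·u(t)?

G(s) has no factors of s in the denominator, so the system is type 0. Taking each input component in turn:
  • 2: e_ss = 2/(1+K_p) with K_p=14/85 → 170/99.
  • 10t: a type-0 system cannot track it, e_ss → ∞.
  • 6t^2: a type-0 system cannot track it, e_ss → ∞.
The unbounded component dominates.

infinity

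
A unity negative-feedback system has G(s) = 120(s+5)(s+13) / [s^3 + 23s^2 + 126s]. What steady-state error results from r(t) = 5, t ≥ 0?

The denominator has no term below 126s — 1 pole at s=0, type 1.
A type-1 system has K_p = ∞, so it tracks a step input with zero steady-state error.

0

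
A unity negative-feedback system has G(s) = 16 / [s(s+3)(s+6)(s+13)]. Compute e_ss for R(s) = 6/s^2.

System type = 1 (one pole at s=0).
K_v = lim_{s→0} s·G(s) = 16 / (3·6·13) = 8/117.
e_ss = 6/K_v = 6/(8/117) = 87.75.

87.75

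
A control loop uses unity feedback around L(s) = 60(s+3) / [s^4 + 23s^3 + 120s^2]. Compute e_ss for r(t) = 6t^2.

Lowest-order denominator term is 120s^2, so the open loop has 2 poles at the origin → type 2 system.
K_a = lim_{s→0} s^2·L(s) = 60·3 / 120 = 1.5.
r(t) = 6t^2 gives R(s) = 12/s^3.
e_ss = 12/K_a = 12/1.5 = 8.

8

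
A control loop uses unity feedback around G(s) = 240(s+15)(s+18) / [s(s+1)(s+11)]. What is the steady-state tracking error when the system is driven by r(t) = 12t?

11/5400

One free integrator in G(s): this is a type 1 system.
K_v = lim_{s→0} s·G(s) = 240·15·18 / (1·11) = 64800/11.
e_ss = 12/K_v = 12/(64800/11) = 11/5400.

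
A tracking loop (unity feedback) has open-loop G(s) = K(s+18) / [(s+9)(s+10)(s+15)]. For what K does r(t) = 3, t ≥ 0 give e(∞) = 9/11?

No free integrators in G(s): this is a type 0 system.
K_p = lim_{s→0} G(s) = K·18 / (9·10·15) = (1/75)·K.
e_ss = 3/(1 + K_p) = 9/11 ⇒ 1 + (1/75)·K = 11/3 ⇒ K = 200.

200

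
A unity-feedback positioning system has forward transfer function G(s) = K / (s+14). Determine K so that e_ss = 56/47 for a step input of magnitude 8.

80

G(s) has no factors of s in the denominator, so the system is type 0.
K_p = lim_{s→0} G(s) = K / (14) = (1/14)·K.
e_ss = 8/(1 + K_p) = 56/47 ⇒ 1 + (1/14)·K = 47/7 ⇒ K = 80.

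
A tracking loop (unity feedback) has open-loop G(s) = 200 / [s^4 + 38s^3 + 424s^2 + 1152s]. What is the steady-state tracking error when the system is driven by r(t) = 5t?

28.8

Factoring s from the denominator leaves a polynomial with constant term 1152, so the system is type 1.
K_v = lim_{s→0} s·G(s) = 200 / 1152 = 25/144.
e_ss = 5/K_v = 5/(25/144) = 28.8.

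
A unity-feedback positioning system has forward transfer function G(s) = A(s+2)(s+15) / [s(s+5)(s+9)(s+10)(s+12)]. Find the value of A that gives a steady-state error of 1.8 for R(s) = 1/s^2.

100

G(s) has one factor of s in the denominator, so the system is type 1.
K_v = lim_{s→0} s·G(s) = A·2·15 / (5·9·10·12) = (1/180)·A.
e_ss = 1/K_v = 1.8 ⇒ K_v = 5/9 ⇒ A = (5/9)/(1/180) = 100.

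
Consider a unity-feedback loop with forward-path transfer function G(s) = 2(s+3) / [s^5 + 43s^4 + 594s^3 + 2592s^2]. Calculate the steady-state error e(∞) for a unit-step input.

The denominator has no term below 2592s^2 — 2 poles at s=0, type 2.
K_p = ∞ for a type-2 system; e_ss to a step is zero.

0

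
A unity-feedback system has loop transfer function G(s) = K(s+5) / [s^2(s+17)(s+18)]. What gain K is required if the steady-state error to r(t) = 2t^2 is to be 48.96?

The open loop has two poles at the origin → type 2 system.
K_a = lim_{s→0} s^2·G(s) = K·5 / (17·18) = (5/306)·K.
e_ss = 4/K_a = 48.96 ⇒ K_a = 25/306 ⇒ K = (25/306)/(5/306) = 5.

5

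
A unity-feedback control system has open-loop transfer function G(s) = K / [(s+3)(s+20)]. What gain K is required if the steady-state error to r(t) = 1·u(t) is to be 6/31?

250

System type = 0 (no poles at s=0).
K_p = lim_{s→0} G(s) = K / (3·20) = (1/60)·K.
e_ss = 1/(1 + K_p) = 6/31 ⇒ 1 + (1/60)·K = 31/6 ⇒ K = 250.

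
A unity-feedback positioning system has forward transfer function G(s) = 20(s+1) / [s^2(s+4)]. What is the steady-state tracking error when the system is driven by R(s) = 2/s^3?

G(s) has two factors of s in the denominator, so the system is type 2.
K_a = lim_{s→0} s^2·G(s) = 20·1 / (4) = 5.
r(t) = t^2 gives R(s) = 2/s^3.
e_ss = 2/K_a = 2/5 = 0.4.

0.4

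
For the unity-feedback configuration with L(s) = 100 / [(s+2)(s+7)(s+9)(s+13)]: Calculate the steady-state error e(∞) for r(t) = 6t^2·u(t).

infinity

The open loop has no poles at the origin → type 0 system.
K_a = lim_{s→0} s^2·L(s) = 0; the steady-state error to this parabolic input grows without bound.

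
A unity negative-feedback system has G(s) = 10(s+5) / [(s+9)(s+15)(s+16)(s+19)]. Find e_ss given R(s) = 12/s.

49248/4109

System type = 0 (no poles at s=0).
K_p = lim_{s→0} G(s) = 10·5 / (9·15·16·19) = 5/4104.
e_ss = 12/(1 + K_p) = 12/(4109/4104) = 49248/4109.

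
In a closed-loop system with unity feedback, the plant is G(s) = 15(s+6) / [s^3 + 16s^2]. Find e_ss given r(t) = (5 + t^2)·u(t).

Factoring s^2 from the denominator leaves a polynomial with constant term 16, so the system is type 2. By superposition:
  • 5: tracked with zero error.
  • t^2: e_ss = 2/K_a with K_a=5.625 → 16/45.
Total e_ss = 16/45.

16/45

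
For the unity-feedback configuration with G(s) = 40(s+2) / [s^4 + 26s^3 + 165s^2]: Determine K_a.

Factoring s^2 from the denominator leaves a polynomial with constant term 165, so the system is type 2.
K_a = lim_{s→0} s^2·G(s) = 40·2 / 165 = 16/33.

16/33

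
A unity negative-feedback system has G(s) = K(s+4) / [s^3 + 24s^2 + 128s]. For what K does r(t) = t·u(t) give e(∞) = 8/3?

12

The denominator has no term below 128s — 1 pole at s=0, type 1.
K_v = lim_{s→0} s·G(s) = K·4 / 128 = (1/32)·K.
e_ss = 1/K_v = 8/3 ⇒ K_v = 0.375 ⇒ K = 0.375/(1/32) = 12.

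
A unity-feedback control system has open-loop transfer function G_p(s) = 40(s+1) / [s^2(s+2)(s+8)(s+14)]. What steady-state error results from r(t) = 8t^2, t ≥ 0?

Two free integrators in G_p(s): this is a type 2 system.
K_a = lim_{s→0} s^2·G_p(s) = 40·1 / (2·8·14) = 5/28.
r(t) = 8t^2 gives R(s) = 16/s^3.
e_ss = 16/K_a = 16/(5/28) = 89.6.

89.6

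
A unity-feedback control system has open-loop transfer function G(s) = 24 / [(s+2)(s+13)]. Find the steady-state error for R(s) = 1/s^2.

No free integrators in G(s): this is a type 0 system.
K_v = lim_{s→0} s·G(s) = 0; the steady-state error to this ramp input grows without bound.

infinity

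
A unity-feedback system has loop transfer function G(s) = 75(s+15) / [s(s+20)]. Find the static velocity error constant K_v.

56.25

System type = 1 (one pole at s=0).
K_v = lim_{s→0} s·G(s) = 75·15 / (20) = 56.25.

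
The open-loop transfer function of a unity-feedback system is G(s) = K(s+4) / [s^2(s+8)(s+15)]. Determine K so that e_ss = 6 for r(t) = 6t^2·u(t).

System type = 2 (two poles at s=0).
K_a = lim_{s→0} s^2·G(s) = K·4 / (8·15) = (1/30)·K.
e_ss = 12/K_a = 6 ⇒ K_a = 2 ⇒ K = 2/(1/30) = 60.

60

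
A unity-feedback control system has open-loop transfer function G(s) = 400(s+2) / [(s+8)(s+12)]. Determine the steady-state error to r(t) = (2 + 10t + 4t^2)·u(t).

infinity

G(s) has no factors of s in the denominator, so the system is type 0. By superposition:
  • 2: e_ss = 2/(1+K_p) with K_p=25/3 → 3/14.
  • 10t: a type-0 system cannot track it, e_ss → ∞.
  • 4t^2: a type-0 system cannot track it, e_ss → ∞.
The unbounded component dominates.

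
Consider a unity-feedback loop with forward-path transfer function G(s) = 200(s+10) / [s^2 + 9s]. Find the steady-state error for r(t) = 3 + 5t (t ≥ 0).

Factoring s from the denominator leaves a polynomial with constant term 9, so the system is type 1. By superposition:
  • 3: tracked with zero error.
  • 5t: e_ss = 5/K_v with K_v=2000/9 → 0.0225.
Total e_ss = 0.0225.

0.0225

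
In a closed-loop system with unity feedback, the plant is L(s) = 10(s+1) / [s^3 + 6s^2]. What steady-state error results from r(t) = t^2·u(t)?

1.2

The denominator has no term below 6s^2 — 2 poles at s=0, type 2.
K_a = lim_{s→0} s^2·L(s) = 10·1 / 6 = 5/3.
r(t) = t^2 gives R(s) = 2/s^3.
e_ss = 2/K_a = 2/(5/3) = 1.2.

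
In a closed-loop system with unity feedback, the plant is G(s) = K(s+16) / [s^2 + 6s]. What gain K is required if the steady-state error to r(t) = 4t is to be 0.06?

Factoring s from the denominator leaves a polynomial with constant term 6, so the system is type 1.
K_v = lim_{s→0} s·G(s) = K·16 / 6 = (8/3)·K.
e_ss = 4/K_v = 0.06 ⇒ K_v = 200/3 ⇒ K = (200/3)/(8/3) = 25.

25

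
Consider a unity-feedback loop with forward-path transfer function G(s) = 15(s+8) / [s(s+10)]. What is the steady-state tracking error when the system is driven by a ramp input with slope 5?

The open loop has one pole at the origin → type 1 system.
K_v = lim_{s→0} s·G(s) = 15·8 / (10) = 12.
e_ss = 5/K_v = 5/12.

5/12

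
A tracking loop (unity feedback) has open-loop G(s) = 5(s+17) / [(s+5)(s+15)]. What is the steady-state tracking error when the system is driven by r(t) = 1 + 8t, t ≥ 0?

G(s) has no factors of s in the denominator, so the system is type 0. Taking each input component in turn:
  • 1: e_ss = 1/(1+K_p) with K_p=17/15 → 15/32.
  • 8t: a type-0 system cannot track it, e_ss → ∞.
The unbounded component dominates.

infinity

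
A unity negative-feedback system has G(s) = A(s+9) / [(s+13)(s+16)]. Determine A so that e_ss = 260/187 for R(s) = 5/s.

60

System type = 0 (no poles at s=0).
K_p = lim_{s→0} G(s) = A·9 / (13·16) = (9/208)·A.
e_ss = 5/(1 + K_p) = 260/187 ⇒ 1 + (9/208)·A = 187/52 ⇒ A = 60.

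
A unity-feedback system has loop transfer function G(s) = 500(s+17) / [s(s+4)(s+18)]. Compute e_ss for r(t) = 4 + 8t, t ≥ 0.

144/2125

One free integrator in G(s): this is a type 1 system. Taking each input component in turn:
  • 4: tracked with zero error.
  • 8t: e_ss = 8/K_v with K_v=2125/18 → 144/2125.
Total e_ss = 144/2125.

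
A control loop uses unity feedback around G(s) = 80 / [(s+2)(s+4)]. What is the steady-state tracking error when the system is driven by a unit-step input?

System type = 0 (no poles at s=0).
K_p = lim_{s→0} G(s) = 80 / (2·4) = 10.
e_ss = 1/(1 + K_p) = 1/11.

1/11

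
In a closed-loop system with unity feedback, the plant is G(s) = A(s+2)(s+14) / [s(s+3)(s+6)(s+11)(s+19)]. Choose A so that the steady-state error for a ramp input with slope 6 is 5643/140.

20

The open loop has one pole at the origin → type 1 system.
K_v = lim_{s→0} s·G(s) = A·2·14 / (3·6·11·19) = (14/1881)·A.
e_ss = 6/K_v = 5643/140 ⇒ K_v = 280/1881 ⇒ A = (280/1881)/(14/1881) = 20.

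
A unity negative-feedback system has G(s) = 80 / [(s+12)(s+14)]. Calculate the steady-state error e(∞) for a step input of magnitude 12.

252/31

The open loop has no poles at the origin → type 0 system.
K_p = lim_{s→0} G(s) = 80 / (12·14) = 10/21.
e_ss = 12/(1 + K_p) = 12/(31/21) = 252/31.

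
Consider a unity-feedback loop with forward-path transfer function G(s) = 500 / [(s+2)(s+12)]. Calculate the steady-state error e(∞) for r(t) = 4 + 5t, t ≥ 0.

No free integrators in G(s): this is a type 0 system. Taking each input component in turn:
  • 4: e_ss = 4/(1+K_p) with K_p=125/6 → 24/131.
  • 5t: a type-0 system cannot track it, e_ss → ∞.
The unbounded component dominates.

infinity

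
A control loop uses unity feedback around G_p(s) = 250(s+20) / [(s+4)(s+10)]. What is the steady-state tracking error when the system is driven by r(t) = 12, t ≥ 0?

2/21

G_p(s) has no factors of s in the denominator, so the system is type 0.
K_p = lim_{s→0} G_p(s) = 250·20 / (4·10) = 125.
e_ss = 12/(1 + K_p) = 12/126 = 2/21.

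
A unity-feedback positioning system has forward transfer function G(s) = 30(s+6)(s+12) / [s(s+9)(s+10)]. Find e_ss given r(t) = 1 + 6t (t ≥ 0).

0.25

One free integrator in G(s): this is a type 1 system. Treating each term separately:
  • 1: tracked with zero error.
  • 6t: e_ss = 6/K_v with K_v=24 → 0.25.
Total e_ss = 0.25.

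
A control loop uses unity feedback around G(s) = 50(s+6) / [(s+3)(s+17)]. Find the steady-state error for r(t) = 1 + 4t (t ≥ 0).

System type = 0 (no poles at s=0). By superposition:
  • 1: e_ss = 1/(1+K_p) with K_p=100/17 → 17/117.
  • 4t: a type-0 system cannot track it, e_ss → ∞.
The unbounded component dominates.

infinity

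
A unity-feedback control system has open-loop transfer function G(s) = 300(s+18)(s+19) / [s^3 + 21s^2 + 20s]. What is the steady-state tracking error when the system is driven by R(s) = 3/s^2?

Factoring s from the denominator leaves a polynomial with constant term 20, so the system is type 1.
K_v = lim_{s→0} s·G(s) = 300·18·19 / 20 = 5130.
e_ss = 3/K_v = 3/5130 = 1/1710.

1/1710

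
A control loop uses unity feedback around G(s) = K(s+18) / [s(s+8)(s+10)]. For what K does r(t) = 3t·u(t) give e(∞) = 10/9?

System type = 1 (one pole at s=0).
K_v = lim_{s→0} s·G(s) = K·18 / (8·10) = 0.225·K.
e_ss = 3/K_v = 10/9 ⇒ K_v = 2.7 ⇒ K = 2.7/0.225 = 12.

12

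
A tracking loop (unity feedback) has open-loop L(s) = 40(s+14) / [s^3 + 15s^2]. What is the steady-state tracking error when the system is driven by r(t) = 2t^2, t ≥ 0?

Factoring s^2 from the denominator leaves a polynomial with constant term 15, so the system is type 2.
K_a = lim_{s→0} s^2·L(s) = 40·14 / 15 = 112/3.
r(t) = 2t^2 gives R(s) = 4/s^3.
e_ss = 4/K_a = 4/(112/3) = 3/28.

3/28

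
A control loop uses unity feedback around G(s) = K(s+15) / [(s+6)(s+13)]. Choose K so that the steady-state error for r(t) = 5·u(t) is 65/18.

G(s) has no factors of s in the denominator, so the system is type 0.
K_p = lim_{s→0} G(s) = K·15 / (6·13) = (5/26)·K.
e_ss = 5/(1 + K_p) = 65/18 ⇒ 1 + (5/26)·K = 18/13 ⇒ K = 2.

2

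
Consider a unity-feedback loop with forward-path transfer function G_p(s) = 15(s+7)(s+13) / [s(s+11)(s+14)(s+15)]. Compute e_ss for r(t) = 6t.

The open loop has one pole at the origin → type 1 system.
K_v = lim_{s→0} s·G_p(s) = 15·7·13 / (11·14·15) = 13/22.
e_ss = 6/K_v = 6/(13/22) = 132/13.

132/13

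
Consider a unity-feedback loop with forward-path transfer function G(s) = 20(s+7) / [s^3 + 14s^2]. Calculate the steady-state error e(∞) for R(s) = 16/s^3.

1.6

The denominator has no term below 14s^2 — 2 poles at s=0, type 2.
K_a = lim_{s→0} s^2·G(s) = 20·7 / 14 = 10.
r(t) = 8t^2 gives R(s) = 16/s^3.
e_ss = 16/K_a = 16/10 = 1.6.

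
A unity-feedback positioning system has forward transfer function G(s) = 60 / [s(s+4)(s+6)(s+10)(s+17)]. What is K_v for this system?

G(s) has one factor of s in the denominator, so the system is type 1.
K_v = lim_{s→0} s·G(s) = 60 / (4·6·10·17) = 1/68.

1/68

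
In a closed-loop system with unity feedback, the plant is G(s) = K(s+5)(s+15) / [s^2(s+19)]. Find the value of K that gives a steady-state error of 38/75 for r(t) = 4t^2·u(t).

4

System type = 2 (two poles at s=0).
K_a = lim_{s→0} s^2·G(s) = K·5·15 / (19) = (75/19)·K.
e_ss = 8/K_a = 38/75 ⇒ K_a = 300/19 ⇒ K = (300/19)/(75/19) = 4.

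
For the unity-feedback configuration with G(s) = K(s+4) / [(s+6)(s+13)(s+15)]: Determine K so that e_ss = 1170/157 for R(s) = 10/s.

100

No free integrators in G(s): this is a type 0 system.
K_p = lim_{s→0} G(s) = K·4 / (6·13·15) = (2/585)·K.
e_ss = 10/(1 + K_p) = 1170/157 ⇒ 1 + (2/585)·K = 157/117 ⇒ K = 100.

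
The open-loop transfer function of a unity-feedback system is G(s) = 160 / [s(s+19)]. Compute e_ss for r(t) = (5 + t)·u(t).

System type = 1 (one pole at s=0). Treating each term separately:
  • 5: tracked with zero error.
  • t: e_ss = 1/K_v with K_v=160/19 → 19/160.
Total e_ss = 19/160.

19/160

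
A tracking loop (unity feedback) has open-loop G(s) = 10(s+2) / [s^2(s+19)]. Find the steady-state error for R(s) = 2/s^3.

1.9

G(s) has two factors of s in the denominator, so the system is type 2.
K_a = lim_{s→0} s^2·G(s) = 10·2 / (19) = 20/19.
r(t) = t^2 gives R(s) = 2/s^3.
e_ss = 2/K_a = 2/(20/19) = 1.9.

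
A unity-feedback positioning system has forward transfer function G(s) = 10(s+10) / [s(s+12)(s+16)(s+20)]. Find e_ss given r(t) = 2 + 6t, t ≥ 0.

System type = 1 (one pole at s=0). By superposition:
  • 2: tracked with zero error.
  • 6t: e_ss = 6/K_v with K_v=5/192 → 230.4.
Total e_ss = 230.4.

230.4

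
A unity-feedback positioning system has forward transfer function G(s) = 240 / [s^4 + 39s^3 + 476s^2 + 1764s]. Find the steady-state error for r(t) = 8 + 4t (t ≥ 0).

The denominator has no term below 1764s — 1 pole at s=0, type 1. Taking each input component in turn:
  • 8: tracked with zero error.
  • 4t: e_ss = 4/K_v with K_v=20/147 → 29.4.
Total e_ss = 29.4.

29.4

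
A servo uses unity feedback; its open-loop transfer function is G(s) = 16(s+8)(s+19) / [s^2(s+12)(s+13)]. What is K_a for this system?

608/39

The open loop has two poles at the origin → type 2 system.
K_a = lim_{s→0} s^2·G(s) = 16·8·19 / (12·13) = 608/39.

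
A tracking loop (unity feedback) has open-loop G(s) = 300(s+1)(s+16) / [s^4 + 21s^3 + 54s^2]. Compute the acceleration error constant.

800/9

The denominator has no term below 54s^2 — 2 poles at s=0, type 2.
K_a = lim_{s→0} s^2·G(s) = 300·1·16 / 54 = 800/9.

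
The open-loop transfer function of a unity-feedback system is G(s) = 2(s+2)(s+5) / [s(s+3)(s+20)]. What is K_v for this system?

System type = 1 (one pole at s=0).
K_v = lim_{s→0} s·G(s) = 2·2·5 / (3·20) = 1/3.

1/3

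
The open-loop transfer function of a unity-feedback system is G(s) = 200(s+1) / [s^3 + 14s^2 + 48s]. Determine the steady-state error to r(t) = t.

0.24

Factoring s from the denominator leaves a polynomial with constant term 48, so the system is type 1.
K_v = lim_{s→0} s·G(s) = 200·1 / 48 = 25/6.
e_ss = 1/K_v = 1/(25/6) = 0.24.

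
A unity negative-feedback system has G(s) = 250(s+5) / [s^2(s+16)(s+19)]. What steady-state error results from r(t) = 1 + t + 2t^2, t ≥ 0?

Two free integrators in G(s): this is a type 2 system. By superposition:
  • 1: tracked with zero error.
  • t: tracked with zero error.
  • 2t^2: e_ss = 4/K_a with K_a=625/152 → 0.9728.
Total e_ss = 0.9728.

0.9728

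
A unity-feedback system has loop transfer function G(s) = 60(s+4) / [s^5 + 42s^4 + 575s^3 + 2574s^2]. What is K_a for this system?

Lowest-order denominator term is 2574s^2, so the open loop has 2 poles at the origin → type 2 system.
K_a = lim_{s→0} s^2·G(s) = 60·4 / 2574 = 40/429.

40/429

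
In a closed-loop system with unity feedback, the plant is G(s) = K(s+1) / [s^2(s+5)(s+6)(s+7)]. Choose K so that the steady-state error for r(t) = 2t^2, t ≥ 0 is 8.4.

System type = 2 (two poles at s=0).
K_a = lim_{s→0} s^2·G(s) = K·1 / (5·6·7) = (1/210)·K.
e_ss = 4/K_a = 8.4 ⇒ K_a = 10/21 ⇒ K = (10/21)/(1/210) = 100.

100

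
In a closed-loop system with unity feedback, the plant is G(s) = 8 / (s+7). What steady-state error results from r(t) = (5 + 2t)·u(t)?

infinity

The open loop has no poles at the origin → type 0 system. Taking each input component in turn:
  • 5: e_ss = 5/(1+K_p) with K_p=8/7 → 7/3.
  • 2t: a type-0 system cannot track it, e_ss → ∞.
The unbounded component dominates.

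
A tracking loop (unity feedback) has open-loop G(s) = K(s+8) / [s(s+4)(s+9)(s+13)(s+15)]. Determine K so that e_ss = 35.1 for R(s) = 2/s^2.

G(s) has one factor of s in the denominator, so the system is type 1.
K_v = lim_{s→0} s·G(s) = K·8 / (4·9·13·15) = (2/1755)·K.
e_ss = 2/K_v = 35.1 ⇒ K_v = 20/351 ⇒ K = (20/351)/(2/1755) = 50.

50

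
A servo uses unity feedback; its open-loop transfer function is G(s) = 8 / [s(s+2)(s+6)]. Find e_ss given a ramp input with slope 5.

7.5

One free integrator in G(s): this is a type 1 system.
K_v = lim_{s→0} s·G(s) = 8 / (2·6) = 2/3.
e_ss = 5/K_v = 5/(2/3) = 7.5.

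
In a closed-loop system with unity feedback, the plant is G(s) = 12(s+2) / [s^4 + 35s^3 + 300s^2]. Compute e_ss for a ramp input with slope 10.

Lowest-order denominator term is 300s^2, so the open loop has 2 poles at the origin → type 2 system.
A type-2 system has K_v = ∞, so it tracks a ramp input with zero steady-state error.

0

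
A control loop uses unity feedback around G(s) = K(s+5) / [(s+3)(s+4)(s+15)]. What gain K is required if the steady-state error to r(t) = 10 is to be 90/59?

200

System type = 0 (no poles at s=0).
K_p = lim_{s→0} G(s) = K·5 / (3·4·15) = (1/36)·K.
e_ss = 10/(1 + K_p) = 90/59 ⇒ 1 + (1/36)·K = 59/9 ⇒ K = 200.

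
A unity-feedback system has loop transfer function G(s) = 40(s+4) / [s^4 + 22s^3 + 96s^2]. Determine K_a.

Factoring s^2 from the denominator leaves a polynomial with constant term 96, so the system is type 2.
K_a = lim_{s→0} s^2·G(s) = 40·4 / 96 = 5/3.

5/3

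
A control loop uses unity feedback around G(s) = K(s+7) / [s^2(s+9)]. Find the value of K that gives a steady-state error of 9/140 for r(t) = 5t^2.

200

Two free integrators in G(s): this is a type 2 system.
K_a = lim_{s→0} s^2·G(s) = K·7 / (9) = (7/9)·K.
e_ss = 10/K_a = 9/140 ⇒ K_a = 1400/9 ⇒ K = (1400/9)/(7/9) = 200.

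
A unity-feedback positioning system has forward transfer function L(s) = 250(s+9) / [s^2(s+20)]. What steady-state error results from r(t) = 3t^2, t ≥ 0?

System type = 2 (two poles at s=0).
K_a = lim_{s→0} s^2·L(s) = 250·9 / (20) = 112.5.
r(t) = 3t^2 gives R(s) = 6/s^3.
e_ss = 6/K_a = 6/112.5 = 4/75.

4/75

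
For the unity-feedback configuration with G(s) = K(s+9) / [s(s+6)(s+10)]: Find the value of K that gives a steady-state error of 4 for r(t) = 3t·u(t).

5

One free integrator in G(s): this is a type 1 system.
K_v = lim_{s→0} s·G(s) = K·9 / (6·10) = 0.15·K.
e_ss = 3/K_v = 4 ⇒ K_v = 0.75 ⇒ K = 0.75/0.15 = 5.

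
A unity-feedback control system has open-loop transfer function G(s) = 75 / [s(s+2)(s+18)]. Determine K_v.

G(s) has one factor of s in the denominator, so the system is type 1.
K_v = lim_{s→0} s·G(s) = 75 / (2·18) = 25/12.

25/12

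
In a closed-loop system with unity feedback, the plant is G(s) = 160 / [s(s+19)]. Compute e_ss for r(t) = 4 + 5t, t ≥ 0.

G(s) has one factor of s in the denominator, so the system is type 1. Taking each input component in turn:
  • 4: tracked with zero error.
  • 5t: e_ss = 5/K_v with K_v=160/19 → 19/32.
Total e_ss = 19/32.

19/32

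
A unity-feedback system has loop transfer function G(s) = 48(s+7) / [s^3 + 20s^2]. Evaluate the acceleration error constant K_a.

16.8

Factoring s^2 from the denominator leaves a polynomial with constant term 20, so the system is type 2.
K_a = lim_{s→0} s^2·G(s) = 48·7 / 20 = 16.8.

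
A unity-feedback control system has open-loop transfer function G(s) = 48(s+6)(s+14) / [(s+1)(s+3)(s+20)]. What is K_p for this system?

G(s) has no factors of s in the denominator, so the system is type 0.
K_p = lim_{s→0} G(s) = 48·6·14 / (1·3·20) = 67.2.

67.2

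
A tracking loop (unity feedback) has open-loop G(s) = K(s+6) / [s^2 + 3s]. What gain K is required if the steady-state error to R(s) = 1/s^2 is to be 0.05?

10

Factoring s from the denominator leaves a polynomial with constant term 3, so the system is type 1.
K_v = lim_{s→0} s·G(s) = K·6 / 3 = 2·K.
e_ss = 1/K_v = 0.05 ⇒ K_v = 20 ⇒ K = 20/2 = 10.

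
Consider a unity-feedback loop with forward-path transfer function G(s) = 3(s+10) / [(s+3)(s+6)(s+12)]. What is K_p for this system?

The open loop has no poles at the origin → type 0 system.
K_p = lim_{s→0} G(s) = 3·10 / (3·6·12) = 5/36.

5/36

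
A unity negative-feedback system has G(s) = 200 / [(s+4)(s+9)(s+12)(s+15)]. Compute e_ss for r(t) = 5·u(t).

G(s) has no factors of s in the denominator, so the system is type 0.
K_p = lim_{s→0} G(s) = 200 / (4·9·12·15) = 5/162.
e_ss = 5/(1 + K_p) = 5/(167/162) = 810/167.

810/167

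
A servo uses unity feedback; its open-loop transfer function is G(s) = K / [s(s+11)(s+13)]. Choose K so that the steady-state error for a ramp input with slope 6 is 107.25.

8

System type = 1 (one pole at s=0).
K_v = lim_{s→0} s·G(s) = K / (11·13) = (1/143)·K.
e_ss = 6/K_v = 107.25 ⇒ K_v = 8/143 ⇒ K = (8/143)/(1/143) = 8.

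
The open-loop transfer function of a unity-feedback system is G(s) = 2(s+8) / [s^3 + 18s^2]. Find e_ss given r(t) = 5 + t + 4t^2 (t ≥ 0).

The denominator has no term below 18s^2 — 2 poles at s=0, type 2. Treating each term separately:
  • 5: tracked with zero error.
  • t: tracked with zero error.
  • 4t^2: e_ss = 8/K_a with K_a=8/9 → 9.
Total e_ss = 9.

9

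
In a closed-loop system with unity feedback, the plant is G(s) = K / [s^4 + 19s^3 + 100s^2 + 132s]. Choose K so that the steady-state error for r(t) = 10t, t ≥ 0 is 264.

The denominator has no term below 132s — 1 pole at s=0, type 1.
K_v = lim_{s→0} s·G(s) = K / 132 = (1/132)·K.
e_ss = 10/K_v = 264 ⇒ K_v = 5/132 ⇒ K = (5/132)/(1/132) = 5.

5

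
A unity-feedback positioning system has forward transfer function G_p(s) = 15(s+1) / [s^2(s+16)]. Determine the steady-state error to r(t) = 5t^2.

32/3

G_p(s) has two factors of s in the denominator, so the system is type 2.
K_a = lim_{s→0} s^2·G_p(s) = 15·1 / (16) = 0.9375.
r(t) = 5t^2 gives R(s) = 10/s^3.
e_ss = 10/K_a = 10/0.9375 = 32/3.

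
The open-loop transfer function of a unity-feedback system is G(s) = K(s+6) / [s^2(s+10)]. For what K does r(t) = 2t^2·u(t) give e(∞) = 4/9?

15

Two free integrators in G(s): this is a type 2 system.
K_a = lim_{s→0} s^2·G(s) = K·6 / (10) = 0.6·K.
e_ss = 4/K_a = 4/9 ⇒ K_a = 9 ⇒ K = 9/0.6 = 15.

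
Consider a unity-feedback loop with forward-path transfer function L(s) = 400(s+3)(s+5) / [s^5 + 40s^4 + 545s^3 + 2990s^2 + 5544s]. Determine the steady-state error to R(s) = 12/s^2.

The denominator has no term below 5544s — 1 pole at s=0, type 1.
K_v = lim_{s→0} s·L(s) = 400·3·5 / 5544 = 250/231.
e_ss = 12/K_v = 12/(250/231) = 11.088.

11.088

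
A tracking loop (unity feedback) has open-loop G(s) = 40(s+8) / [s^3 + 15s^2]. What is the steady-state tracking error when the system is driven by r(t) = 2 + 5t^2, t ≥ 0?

Lowest-order denominator term is 15s^2, so the open loop has 2 poles at the origin → type 2 system. Treating each term separately:
  • 2: tracked with zero error.
  • 5t^2: e_ss = 10/K_a with K_a=64/3 → 15/32.
Total e_ss = 15/32.

15/32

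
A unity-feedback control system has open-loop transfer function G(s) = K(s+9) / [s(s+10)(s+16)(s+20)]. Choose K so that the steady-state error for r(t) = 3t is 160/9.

60

G(s) has one factor of s in the denominator, so the system is type 1.
K_v = lim_{s→0} s·G(s) = K·9 / (10·16·20) = (9/3200)·K.
e_ss = 3/K_v = 160/9 ⇒ K_v = 27/160 ⇒ K = (27/160)/(9/3200) = 60.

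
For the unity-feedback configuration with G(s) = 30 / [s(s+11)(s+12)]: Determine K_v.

5/22

G(s) has one factor of s in the denominator, so the system is type 1.
K_v = lim_{s→0} s·G(s) = 30 / (11·12) = 5/22.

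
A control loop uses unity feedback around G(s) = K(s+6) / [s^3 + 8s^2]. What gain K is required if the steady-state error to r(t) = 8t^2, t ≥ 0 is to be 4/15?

80

Factoring s^2 from the denominator leaves a polynomial with constant term 8, so the system is type 2.
K_a = lim_{s→0} s^2·G(s) = K·6 / 8 = 0.75·K.
e_ss = 16/K_a = 4/15 ⇒ K_a = 60 ⇒ K = 60/0.75 = 80.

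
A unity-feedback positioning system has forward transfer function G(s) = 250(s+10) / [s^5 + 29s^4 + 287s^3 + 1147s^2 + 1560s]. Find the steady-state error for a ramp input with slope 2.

Lowest-order denominator term is 1560s, so the open loop has 1 pole at the origin → type 1 system.
K_v = lim_{s→0} s·G(s) = 250·10 / 1560 = 125/78.
e_ss = 2/K_v = 2/(125/78) = 1.248.

1.248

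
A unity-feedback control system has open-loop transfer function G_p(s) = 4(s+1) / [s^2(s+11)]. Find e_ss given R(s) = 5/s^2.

0

G_p(s) has two factors of s in the denominator, so the system is type 2.
A type-2 system has K_v = ∞, so it tracks a ramp input with zero steady-state error.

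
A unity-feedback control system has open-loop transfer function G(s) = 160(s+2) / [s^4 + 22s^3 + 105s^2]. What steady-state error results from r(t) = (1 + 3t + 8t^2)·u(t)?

Lowest-order denominator term is 105s^2, so the open loop has 2 poles at the origin → type 2 system. Treating each term separately:
  • 1: tracked with zero error.
  • 3t: tracked with zero error.
  • 8t^2: e_ss = 16/K_a with K_a=64/21 → 5.25.
Total e_ss = 5.25.

5.25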